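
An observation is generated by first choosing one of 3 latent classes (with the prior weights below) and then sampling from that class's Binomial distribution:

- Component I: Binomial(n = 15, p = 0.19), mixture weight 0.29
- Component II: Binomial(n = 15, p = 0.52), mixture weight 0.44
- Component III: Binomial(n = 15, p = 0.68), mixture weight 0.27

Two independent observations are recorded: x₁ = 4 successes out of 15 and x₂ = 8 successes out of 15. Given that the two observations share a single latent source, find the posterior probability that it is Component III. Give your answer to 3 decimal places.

Posterior ∝ prior × likelihood, so P(k | x) ∝ π_k f_k(x); normalise over all components.
Since both observations come from the same component, the likelihood for component k is f_k(x₁)·f_k(x₂).
  f_I = [C(15,4)·0.19^4·0.81^11 = 1365·0.00130321·0.0984771 = 0.175179] × [0.00250019] = 0.00043798
  f_II = [C(15,4)·0.52^4·0.48^11 = 1365·0.0731162·0.00031164 = 0.0311028] × [0.201959] = 0.0062815
  f_III = [C(15,4)·0.68^4·0.32^11 = 1365·0.213814·3.60288e-06 = 0.00105152] × [0.101081] = 0.000106289
Unnormalised posteriors:
  π_I·f_I = 0.29 × 0.00043798 = 0.000127014
  π_II·f_II = 0.44 × 0.0062815 = 0.00276386
  π_III·f_III = 0.27 × 0.000106289 = 2.8698e-05
Sum: 0.000127014 + 0.00276386 + 2.8698e-05 = 0.00291957
Responsibility of Component III: 2.8698e-05 / 0.00291957 ≈ 0.010

0.010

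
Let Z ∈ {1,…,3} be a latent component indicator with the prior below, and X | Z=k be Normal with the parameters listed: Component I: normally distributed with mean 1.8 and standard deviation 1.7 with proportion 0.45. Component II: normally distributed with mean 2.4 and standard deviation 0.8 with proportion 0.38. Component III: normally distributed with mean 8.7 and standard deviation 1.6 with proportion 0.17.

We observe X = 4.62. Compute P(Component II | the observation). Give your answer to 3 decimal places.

Posterior ∝ prior × likelihood, so P(k | x) ∝ π_k f_k(x); normalise over all components.
Component likelihoods at x = 4.62:
  L_I = (1/(1.7·√(2π)))·exp(−(4.62−1.8)²/(2·1.7²)) = 0.234672·exp(-1.37585) = 0.0592841
  L_II = (1/(0.8·√(2π)))·exp(−(4.62−2.4)²/(2·0.8²)) = 0.498678·exp(-3.85031) = 0.0106084
  L_III = (1/(1.6·√(2π)))·exp(−(4.62−8.7)²/(2·1.6²)) = 0.249339·exp(-3.25125) = 0.00965584
Prior × likelihood for each component:
  π_I·L_I = 0.45 × 0.0592841 = 0.0266778
  π_II·L_II = 0.38 × 0.0106084 = 0.0040312
  π_III·L_III = 0.17 × 0.00965584 = 0.00164149
Sum: 0.0266778 + 0.0040312 + 0.00164149 = 0.0323505
So the posterior for Component II is 0.0040312 / 0.0323505 ≈ 0.125.

0.125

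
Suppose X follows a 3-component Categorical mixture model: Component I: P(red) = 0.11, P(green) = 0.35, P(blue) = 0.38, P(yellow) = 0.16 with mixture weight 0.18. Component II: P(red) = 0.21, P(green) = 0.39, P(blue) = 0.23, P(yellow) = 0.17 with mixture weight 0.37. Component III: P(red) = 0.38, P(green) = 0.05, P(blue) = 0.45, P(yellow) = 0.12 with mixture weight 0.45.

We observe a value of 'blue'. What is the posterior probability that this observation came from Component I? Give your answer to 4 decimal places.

0.1921

P(component k | x) = w_k·f_k(x) / marginal(x), where marginal(x) = Σ_j w_j·f_j(x).
Evaluate each component's likelihood at the observed value:
  L_I = P(blue | comp) = 0.38
  L_II = P(blue | comp) = 0.23
  L_III = P(blue | comp) = 0.45
Unnormalised posteriors:
  w_I·L_I = 0.18 × 0.38 = 0.0684
  w_II·L_II = 0.37 × 0.23 = 0.0851
  w_III·L_III = 0.45 × 0.45 = 0.2025
Sum: 0.0684 + 0.0851 + 0.2025 = 0.356
P(Component I | data) ≈ 0.1921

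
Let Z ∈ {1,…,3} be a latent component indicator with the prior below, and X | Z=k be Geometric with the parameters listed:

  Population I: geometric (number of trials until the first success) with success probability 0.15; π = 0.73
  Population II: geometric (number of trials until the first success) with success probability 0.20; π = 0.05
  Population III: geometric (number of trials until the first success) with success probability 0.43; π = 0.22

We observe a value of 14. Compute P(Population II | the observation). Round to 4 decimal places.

0.0397

Apply Bayes' rule: the posterior for each component is proportional to its prior times its likelihood at x.
Geometric probabilities:
  p_I = 0.0181358
  p_II = 0.0109951
  p_III = 0.000288298
Unnormalised posteriors:
  w_I·p_I = 0.73 × 0.0181358 = 0.0132392
  w_II·p_II = 0.05 × 0.0109951 = 0.000549756
  w_III·p_III = 0.22 × 0.000288298 = 6.34256e-05
Marginal: 0.0132392 + 0.000549756 + 6.34256e-05 = 0.0138523
Responsibility of Population II: 0.000549756 / 0.0138523 ≈ 0.0397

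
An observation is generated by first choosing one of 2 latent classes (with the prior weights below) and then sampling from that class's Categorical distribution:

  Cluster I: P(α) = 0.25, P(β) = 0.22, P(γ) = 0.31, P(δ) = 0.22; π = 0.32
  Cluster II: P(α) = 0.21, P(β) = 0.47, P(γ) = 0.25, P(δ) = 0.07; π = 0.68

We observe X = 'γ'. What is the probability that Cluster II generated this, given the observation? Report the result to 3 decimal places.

0.632

Apply Bayes' rule: the posterior for each component is proportional to its prior times its likelihood at x.
Categorical probabilities:
  L_I = P(γ | comp) = 0.31
  L_II = P(γ | comp) = 0.25
Prior × likelihood for each component:
  w_I·L_I = 0.32 × 0.31 = 0.0992
  w_II·L_II = 0.68 × 0.25 = 0.17
Normaliser: 0.0992 + 0.17 = 0.2692
Responsibility of Cluster II: 0.17 / 0.2692 ≈ 0.632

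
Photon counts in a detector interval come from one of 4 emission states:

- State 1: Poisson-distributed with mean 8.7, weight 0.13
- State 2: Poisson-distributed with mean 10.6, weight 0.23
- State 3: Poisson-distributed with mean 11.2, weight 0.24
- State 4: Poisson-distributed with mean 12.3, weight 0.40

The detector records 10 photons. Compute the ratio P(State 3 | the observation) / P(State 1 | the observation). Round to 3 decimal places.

1.895

Posterior odds = (P(Z=i) f_i(x)) / (P(Z=j) f_j(x)); the normalising sum cancels.
Poisson probabilities:
  p_1 = 0.114043
  p_2 = 0.122963
  p_3 = 0.117036
  p_4 = 0.0994182
Odds = (0.24/0.13) × (0.117036/0.114043) = 1.84615 × 1.02625 ≈ 1.895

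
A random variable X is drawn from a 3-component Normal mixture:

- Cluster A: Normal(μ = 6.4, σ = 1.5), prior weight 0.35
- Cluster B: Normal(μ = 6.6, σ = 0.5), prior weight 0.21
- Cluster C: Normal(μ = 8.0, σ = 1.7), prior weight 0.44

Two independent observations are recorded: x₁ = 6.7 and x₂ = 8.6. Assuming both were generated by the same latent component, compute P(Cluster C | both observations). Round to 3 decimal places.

0.671

Posterior ∝ prior × likelihood, so P(k | x) ∝ π_k f_k(x); normalise over all components.
Since both observations come from the same component, the likelihood for component k is f_k(x₁)·f_k(x₂).
  L_A = [0.260695] × [0.0907217] = 0.0236507
  L_B = [0.782085] × [0.00026766] = 0.000209333
  L_C = [0.175178] × [0.220502] = 0.038627
Prior × likelihood for each component:
  π_A·L_A = 0.35 × 0.0236507 = 0.00827774
  π_B·L_B = 0.21 × 0.000209333 = 4.396e-05
  π_C·L_C = 0.44 × 0.038627 = 0.0169959
Evidence: 0.00827774 + 4.396e-05 + 0.0169959 = 0.0253176
P(Cluster C | x₁, x₂) ≈ 0.671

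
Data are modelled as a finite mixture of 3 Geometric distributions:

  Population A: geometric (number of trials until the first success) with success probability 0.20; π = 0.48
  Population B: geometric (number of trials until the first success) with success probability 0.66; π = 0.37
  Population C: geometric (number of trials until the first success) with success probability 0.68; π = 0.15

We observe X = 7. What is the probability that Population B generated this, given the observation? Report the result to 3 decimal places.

0.015

P(component k | x) = π_k·f_k(x) / marginal(x), where marginal(x) = Σ_j π_j·f_j(x).
Evaluate each component's likelihood at the observed value:
  p_A = 0.20·(1−0.20)^6 = 0.20·0.262144 = 0.0524288
  p_B = 0.66·(1−0.66)^6 = 0.66·0.0015448 = 0.00101957
  p_C = 0.68·(1−0.68)^6 = 0.68·0.00107374 = 0.000730144
Multiply by the mixture weights:
  π_A·p_A = 0.48 × 0.0524288 = 0.0251658
  π_B·p_B = 0.37 × 0.00101957 = 0.000377241
  π_C·p_C = 0.15 × 0.000730144 = 0.000109522
Evidence: 0.0251658 + 0.000377241 + 0.000109522 = 0.0256526
P(Population B | the observation) = 0.000377241 / 0.0256526 ≈ 0.015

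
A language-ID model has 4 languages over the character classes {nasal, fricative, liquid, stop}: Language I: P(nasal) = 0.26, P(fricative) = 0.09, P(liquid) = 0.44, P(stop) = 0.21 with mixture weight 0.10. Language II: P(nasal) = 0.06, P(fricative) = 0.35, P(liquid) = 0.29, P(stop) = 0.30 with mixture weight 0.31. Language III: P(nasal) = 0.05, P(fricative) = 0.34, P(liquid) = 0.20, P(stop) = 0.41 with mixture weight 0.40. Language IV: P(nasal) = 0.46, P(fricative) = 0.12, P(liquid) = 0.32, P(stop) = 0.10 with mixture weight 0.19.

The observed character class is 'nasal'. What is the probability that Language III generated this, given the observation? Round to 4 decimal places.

Apply Bayes' rule: the posterior for each component is proportional to its prior times its likelihood at x.
Evaluate each component's likelihood at the observed value:
  p_I = 0.26
  p_II = 0.06
  p_III = 0.05
  p_IV = 0.46
Prior × likelihood for each component:
  P(Z=I)·p_I = 0.10 × 0.26 = 0.026
  P(Z=II)·p_II = 0.31 × 0.06 = 0.0186
  P(Z=III)·p_III = 0.40 × 0.05 = 0.02
  P(Z=IV)·p_IV = 0.19 × 0.46 = 0.0874
Evidence: 0.026 + 0.0186 + 0.02 + 0.0874 = 0.152
P(Language III | 'nasal') ≈ 0.1316

0.1316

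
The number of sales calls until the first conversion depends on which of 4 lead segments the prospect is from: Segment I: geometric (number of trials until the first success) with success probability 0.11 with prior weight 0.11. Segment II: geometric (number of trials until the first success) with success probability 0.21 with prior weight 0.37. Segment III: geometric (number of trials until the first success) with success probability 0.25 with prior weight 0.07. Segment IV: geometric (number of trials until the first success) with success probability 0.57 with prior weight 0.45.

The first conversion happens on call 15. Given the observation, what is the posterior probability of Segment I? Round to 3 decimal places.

Apply Bayes' rule: the posterior for each component is proportional to its prior times its likelihood at x.
Component likelihoods at x = 15:
  f_I = 0.11·(1−0.11)^14 = 0.11·0.195641 = 0.0215205
  f_II = 0.21·(1−0.21)^14 = 0.21·0.036879 = 0.00774459
  f_III = 0.25·(1−0.25)^14 = 0.25·0.0178179 = 0.00445449
  f_IV = 0.57·(1−0.57)^14 = 0.57·7.38854e-06 = 4.21147e-06
Prior × likelihood for each component:
  π_I·f_I = 0.11 × 0.0215205 = 0.00236726
  π_II·f_II = 0.37 × 0.00774459 = 0.0028655
  π_III·f_III = 0.07 × 0.00445449 = 0.000311814
  π_IV·f_IV = 0.45 × 4.21147e-06 = 1.89516e-06
Marginal: 0.00236726 + 0.0028655 + 0.000311814 + 1.89516e-06 = 0.00554647
Responsibility of Segment I: 0.00236726 / 0.00554647 ≈ 0.427

0.427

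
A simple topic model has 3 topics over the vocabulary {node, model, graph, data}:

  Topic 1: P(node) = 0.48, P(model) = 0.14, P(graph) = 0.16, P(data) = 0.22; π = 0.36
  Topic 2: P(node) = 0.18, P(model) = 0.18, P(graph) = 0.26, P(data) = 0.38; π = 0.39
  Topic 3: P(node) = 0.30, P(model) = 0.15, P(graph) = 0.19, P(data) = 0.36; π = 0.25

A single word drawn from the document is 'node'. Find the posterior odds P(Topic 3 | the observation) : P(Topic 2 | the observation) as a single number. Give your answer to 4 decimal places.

Posterior odds = (w_i f_i(x)) / (w_j f_j(x)); the normalising sum cancels.
Evaluate each component's likelihood at the observed value:
  f_1 = 0.48
  f_2 = 0.18
  f_3 = 0.3
Posterior odds = (w_3·f_3) / (w_2·f_2) = (0.25·0.3) / (0.39·0.18) = 0.075 / 0.0702 ≈ 1.0684

1.0684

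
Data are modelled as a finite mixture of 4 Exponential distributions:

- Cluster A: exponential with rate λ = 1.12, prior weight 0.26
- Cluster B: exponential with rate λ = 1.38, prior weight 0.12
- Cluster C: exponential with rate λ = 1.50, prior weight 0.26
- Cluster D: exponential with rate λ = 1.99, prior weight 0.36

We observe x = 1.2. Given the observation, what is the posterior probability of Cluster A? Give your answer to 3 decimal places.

0.319

Apply Bayes' rule: the posterior for each component is proportional to its prior times its likelihood at x.
Evaluate each component's likelihood at the observed value:
  p_A = 0.292096
  p_B = 0.263443
  p_C = 0.247948
  p_D = 0.182708
Unnormalised posteriors:
  π_A·p_A = 0.26 × 0.292096 = 0.0759451
  π_B·p_B = 0.12 × 0.263443 = 0.0316132
  π_C·p_C = 0.26 × 0.247948 = 0.0644666
  π_D·p_D = 0.36 × 0.182708 = 0.0657749
Denominator: 0.0759451 + 0.0316132 + 0.0644666 + 0.0657749 = 0.2378
P(Cluster A | data) = 0.0759451 / 0.2378 ≈ 0.319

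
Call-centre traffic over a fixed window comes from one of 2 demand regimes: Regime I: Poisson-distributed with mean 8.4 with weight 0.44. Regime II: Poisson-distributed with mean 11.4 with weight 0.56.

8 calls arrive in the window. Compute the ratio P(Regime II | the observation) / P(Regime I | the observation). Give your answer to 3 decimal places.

Posterior odds = (w_i f_i(x)) / (w_j f_j(x)); the normalising sum cancels.
Poisson probabilities:
  p_I = e^(−8.4)·8.4^8/8! = 0.138242
  p_II = e^(−11.4)·11.4^8/8! = 0.0792066
Posterior odds = (w_II·p_II) / (w_I·p_I) = (0.56·0.0792066) / (0.44·0.138242) = 0.0443557 / 0.0608265 ≈ 0.729

0.729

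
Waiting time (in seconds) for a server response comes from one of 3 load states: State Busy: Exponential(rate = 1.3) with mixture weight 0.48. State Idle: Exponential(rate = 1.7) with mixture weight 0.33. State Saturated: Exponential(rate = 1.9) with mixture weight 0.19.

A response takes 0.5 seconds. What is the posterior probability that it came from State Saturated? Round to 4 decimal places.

The responsibility of component k is π_k f_k(x) divided by Σ_j π_j f_j(x).
Evaluate each component's likelihood at the observed value:
  p_Busy = 1.3·e^(−1.3·0.5) = 1.3·e^(−0.6500) = 0.67866
  p_Idle = 1.7·e^(−1.7·0.5) = 1.7·e^(−0.8500) = 0.726605
  p_Saturated = 1.9·e^(−1.9·0.5) = 1.9·e^(−0.9500) = 0.734808
Multiply by the mixture weights:
  π_Busy·p_Busy = 0.48 × 0.67866 = 0.325757
  π_Idle·p_Idle = 0.33 × 0.726605 = 0.23978
  π_Saturated·p_Saturated = 0.19 × 0.734808 = 0.139614
Denominator: 0.325757 + 0.23978 + 0.139614 = 0.70515
So the posterior for State Saturated is 0.139614 / 0.70515 ≈ 0.1980.

0.1980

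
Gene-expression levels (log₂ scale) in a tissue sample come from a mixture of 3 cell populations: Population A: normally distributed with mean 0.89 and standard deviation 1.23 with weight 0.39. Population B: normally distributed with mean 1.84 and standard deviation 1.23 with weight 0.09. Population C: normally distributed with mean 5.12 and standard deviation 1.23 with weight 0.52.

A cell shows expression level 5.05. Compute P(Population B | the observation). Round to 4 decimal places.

The responsibility of component k is π_k f_k(x) divided by Σ_j π_j f_j(x).
Evaluate each component's likelihood at the observed value:
  f_A = (1/(1.23·√(2π)))·exp(−(5.05−0.89)²/(2·1.23²)) = 0.324343·exp(-5.71935) = 0.00106445
  f_B = (1/(1.23·√(2π)))·exp(−(5.05−1.84)²/(2·1.23²)) = 0.324343·exp(-3.40541) = 0.010766
  f_C = (1/(1.23·√(2π)))·exp(−(5.05−5.12)²/(2·1.23²)) = 0.324343·exp(-0.00162) = 0.323818
Weight by the priors:
  π_A·f_A = 0.39 × 0.00106445 = 0.000415134
  π_B·f_B = 0.09 × 0.010766 = 0.000968936
  π_C·f_C = 0.52 × 0.323818 = 0.168386
Normaliser: 0.000415134 + 0.000968936 + 0.168386 = 0.16977
P(Population B | x) ≈ 0.0057

0.0057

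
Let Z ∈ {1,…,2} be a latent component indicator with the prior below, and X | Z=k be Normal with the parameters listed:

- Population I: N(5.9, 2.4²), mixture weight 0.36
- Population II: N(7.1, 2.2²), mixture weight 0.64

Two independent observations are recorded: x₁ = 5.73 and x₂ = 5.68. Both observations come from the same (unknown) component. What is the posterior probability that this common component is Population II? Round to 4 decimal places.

The responsibility of component k is π_k f_k(x) divided by Σ_j π_j f_j(x).
Since both observations come from the same component, the likelihood for component k is f_k(x₁)·f_k(x₂).
  L_I = [(1/(2.4·√(2π)))·exp(−(5.73−5.9)²/(2·2.4²)) = 0.166226·exp(-0.00251) = 0.165809] × [0.165529] = 0.0274463
  L_II = [(1/(2.2·√(2π)))·exp(−(5.73−7.1)²/(2·2.2²)) = 0.181337·exp(-0.19389) = 0.149376] × [0.147238] = 0.0219939
Unnormalised posteriors:
  π_I·L_I = 0.36 × 0.0274463 = 0.00988066
  π_II·L_II = 0.64 × 0.0219939 = 0.0140761
Marginal: 0.00988066 + 0.0140761 = 0.0239567
P(Population II | data) ≈ 0.5876

0.5876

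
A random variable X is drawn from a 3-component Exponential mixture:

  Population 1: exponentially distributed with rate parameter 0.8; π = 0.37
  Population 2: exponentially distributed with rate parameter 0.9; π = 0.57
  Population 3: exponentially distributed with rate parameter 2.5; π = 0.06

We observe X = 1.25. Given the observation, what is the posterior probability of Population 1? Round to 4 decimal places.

The responsibility of component k is π_k f_k(x) divided by Σ_j π_j f_j(x).
Component likelihoods at x = 1.25:
  f_1 = 0.8·e^(−0.8·1.25) = 0.8·e^(−1.0000) = 0.294304
  f_2 = 0.9·e^(−0.9·1.25) = 0.9·e^(−1.1250) = 0.292187
  f_3 = 2.5·e^(−2.5·1.25) = 2.5·e^(−3.1250) = 0.109842
Unnormalised posteriors:
  π_1·f_1 = 0.37 × 0.294304 = 0.108892
  π_2·f_2 = 0.57 × 0.292187 = 0.166547
  π_3·f_3 = 0.06 × 0.109842 = 0.00659054
Sum: 0.108892 + 0.166547 + 0.00659054 = 0.28203
P(Population 1 | x) ≈ 0.3861

0.3861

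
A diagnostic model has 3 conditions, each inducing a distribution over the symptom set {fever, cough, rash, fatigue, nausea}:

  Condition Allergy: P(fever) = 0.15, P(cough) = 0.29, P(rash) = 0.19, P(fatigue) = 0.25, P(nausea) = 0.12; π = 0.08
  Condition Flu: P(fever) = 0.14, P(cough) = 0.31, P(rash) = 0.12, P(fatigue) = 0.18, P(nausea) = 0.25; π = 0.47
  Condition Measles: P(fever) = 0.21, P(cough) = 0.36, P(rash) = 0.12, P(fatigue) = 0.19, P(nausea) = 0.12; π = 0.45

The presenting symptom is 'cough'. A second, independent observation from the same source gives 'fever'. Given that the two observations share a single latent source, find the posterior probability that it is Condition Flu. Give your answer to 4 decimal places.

The responsibility of component k is π_k f_k(x) divided by Σ_j π_j f_j(x).
Since both observations come from the same component, the likelihood for component k is f_k(x₁)·f_k(x₂).
  f_Allergy = [0.29] × [0.15] = 0.0435
  f_Flu = [0.31] × [0.14] = 0.0434
  f_Measles = [0.36] × [0.21] = 0.0756
Multiply by the mixture weights:
  π_Allergy·f_Allergy = 0.08 × 0.0435 = 0.00348
  π_Flu·f_Flu = 0.47 × 0.0434 = 0.020398
  π_Measles·f_Measles = 0.45 × 0.0756 = 0.03402
Sum: 0.00348 + 0.020398 + 0.03402 = 0.057898
So the posterior for Condition Flu is 0.020398 / 0.057898 ≈ 0.3523.

0.3523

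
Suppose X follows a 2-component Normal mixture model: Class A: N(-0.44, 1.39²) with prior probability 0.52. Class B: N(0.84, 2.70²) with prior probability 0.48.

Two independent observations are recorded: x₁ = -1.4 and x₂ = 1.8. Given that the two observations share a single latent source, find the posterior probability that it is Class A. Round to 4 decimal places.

0.5691

P(component k | x) = π_k·f_k(x) / marginal(x), where marginal(x) = Σ_j π_j·f_j(x).
Since both observations come from the same component, the likelihood for component k is f_k(x₁)·f_k(x₂).
  p_A = [(1/(1.39·√(2π)))·exp(−(-1.4−-0.44)²/(2·1.39²)) = 0.287009·exp(-0.23850) = 0.226109] × [0.0783377] = 0.0177128
  p_B = [(1/(2.70·√(2π)))·exp(−(-1.4−0.84)²/(2·2.70²)) = 0.147756·exp(-0.34414) = 0.104734] × [0.138706] = 0.0145272
Unnormalised posteriors:
  π_A·p_A = 0.52 × 0.0177128 = 0.00921068
  π_B·p_B = 0.48 × 0.0145272 = 0.00697305
Sum: 0.00921068 + 0.00697305 = 0.0161837
So the posterior for Class A is 0.00921068 / 0.0161837 ≈ 0.5691.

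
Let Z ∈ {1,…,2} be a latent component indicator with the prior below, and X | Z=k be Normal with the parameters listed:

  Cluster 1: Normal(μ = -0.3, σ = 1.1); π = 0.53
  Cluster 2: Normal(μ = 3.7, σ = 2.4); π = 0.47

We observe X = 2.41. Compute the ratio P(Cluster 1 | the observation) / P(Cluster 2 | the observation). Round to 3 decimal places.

Only the two components matter; the odds are (π_i f_i(x)) / (π_j f_j(x)).
Component likelihoods at x = 2.41:
  p_1 = (1/(1.1·√(2π)))·exp(−(2.41−-0.3)²/(2·1.1²)) = 0.362675·exp(-3.03475) = 0.0174398
  p_2 = (1/(2.4·√(2π)))·exp(−(2.41−3.7)²/(2·2.4²)) = 0.166226·exp(-0.14445) = 0.143868
Odds = (0.53/0.47) × (0.0174398/0.143868) = 1.12766 × 0.121221 ≈ 0.137

0.137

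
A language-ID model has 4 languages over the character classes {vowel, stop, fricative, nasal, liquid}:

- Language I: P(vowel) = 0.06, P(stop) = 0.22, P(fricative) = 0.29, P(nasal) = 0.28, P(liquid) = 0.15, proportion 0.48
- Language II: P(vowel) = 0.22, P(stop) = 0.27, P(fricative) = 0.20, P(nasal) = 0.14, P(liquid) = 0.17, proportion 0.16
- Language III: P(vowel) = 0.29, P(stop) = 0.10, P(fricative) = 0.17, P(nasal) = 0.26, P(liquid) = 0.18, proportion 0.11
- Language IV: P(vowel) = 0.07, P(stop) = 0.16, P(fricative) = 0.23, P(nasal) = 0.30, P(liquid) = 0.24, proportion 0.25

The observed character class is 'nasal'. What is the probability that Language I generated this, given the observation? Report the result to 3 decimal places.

0.516

Posterior ∝ prior × likelihood, so P(k | x) ∝ π_k f_k(x); normalise over all components.
Categorical probabilities:
  f_I = 0.28
  f_II = 0.14
  f_III = 0.26
  f_IV = 0.3
Prior × likelihood for each component:
  π_I·f_I = 0.48 × 0.28 = 0.1344
  π_II·f_II = 0.16 × 0.14 = 0.0224
  π_III·f_III = 0.11 × 0.26 = 0.0286
  π_IV·f_IV = 0.25 × 0.3 = 0.075
Marginal: 0.1344 + 0.0224 + 0.0286 + 0.075 = 0.2604
Responsibility of Language I: 0.1344 / 0.2604 ≈ 0.516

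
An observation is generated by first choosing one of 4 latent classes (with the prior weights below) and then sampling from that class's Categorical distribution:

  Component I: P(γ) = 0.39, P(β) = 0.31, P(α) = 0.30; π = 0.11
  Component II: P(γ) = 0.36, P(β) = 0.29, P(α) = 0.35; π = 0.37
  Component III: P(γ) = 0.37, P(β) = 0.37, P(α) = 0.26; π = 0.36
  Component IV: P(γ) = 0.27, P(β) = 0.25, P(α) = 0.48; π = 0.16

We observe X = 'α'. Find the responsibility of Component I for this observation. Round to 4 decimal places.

0.0991

The responsibility of component k is π_k f_k(x) divided by Σ_j π_j f_j(x).
Evaluate each component's likelihood at the observed value:
  L_I = 0.3
  L_II = 0.35
  L_III = 0.26
  L_IV = 0.48
Prior × likelihood for each component:
  π_I·L_I = 0.11 × 0.3 = 0.033
  π_II·L_II = 0.37 × 0.35 = 0.1295
  π_III·L_III = 0.36 × 0.26 = 0.0936
  π_IV·L_IV = 0.16 × 0.48 = 0.0768
Marginal: 0.033 + 0.1295 + 0.0936 + 0.0768 = 0.3329
Responsibility of Component I: 0.033 / 0.3329 ≈ 0.0991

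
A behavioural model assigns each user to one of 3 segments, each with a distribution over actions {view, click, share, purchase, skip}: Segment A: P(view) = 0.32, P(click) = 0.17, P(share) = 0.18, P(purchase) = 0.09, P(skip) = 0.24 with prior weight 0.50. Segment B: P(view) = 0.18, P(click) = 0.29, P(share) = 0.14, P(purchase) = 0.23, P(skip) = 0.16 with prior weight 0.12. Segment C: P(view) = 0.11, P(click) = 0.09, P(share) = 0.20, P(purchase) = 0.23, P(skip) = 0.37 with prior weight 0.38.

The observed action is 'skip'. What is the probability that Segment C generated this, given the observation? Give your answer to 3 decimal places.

Apply Bayes' rule: the posterior for each component is proportional to its prior times its likelihood at x.
Evaluate each component's likelihood at the observed value:
  L_A = 0.24
  L_B = 0.16
  L_C = 0.37
Unnormalised posteriors:
  π_A·L_A = 0.50 × 0.24 = 0.12
  π_B·L_B = 0.12 × 0.16 = 0.0192
  π_C·L_C = 0.38 × 0.37 = 0.1406
Sum: 0.12 + 0.0192 + 0.1406 = 0.2798
Responsibility of Segment C: 0.1406 / 0.2798 ≈ 0.503

0.503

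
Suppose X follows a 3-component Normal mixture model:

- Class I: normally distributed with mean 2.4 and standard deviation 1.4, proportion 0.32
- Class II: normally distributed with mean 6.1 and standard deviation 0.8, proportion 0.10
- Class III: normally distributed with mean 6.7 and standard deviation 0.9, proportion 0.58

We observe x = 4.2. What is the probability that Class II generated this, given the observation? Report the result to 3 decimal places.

0.062

Posterior ∝ prior × likelihood, so P(k | x) ∝ π_k f_k(x); normalise over all components.
Component likelihoods at x = 4.2:
  f_I = 0.124688
  f_II = 0.0297149
  f_III = 0.00935726
Weight by the priors:
  π_I·f_I = 0.32 × 0.124688 = 0.0399001
  π_II·f_II = 0.10 × 0.0297149 = 0.00297149
  π_III·f_III = 0.58 × 0.00935726 = 0.00542721
Sum: 0.0399001 + 0.00297149 + 0.00542721 = 0.0482988
Responsibility of Class II: 0.00297149 / 0.0482988 ≈ 0.062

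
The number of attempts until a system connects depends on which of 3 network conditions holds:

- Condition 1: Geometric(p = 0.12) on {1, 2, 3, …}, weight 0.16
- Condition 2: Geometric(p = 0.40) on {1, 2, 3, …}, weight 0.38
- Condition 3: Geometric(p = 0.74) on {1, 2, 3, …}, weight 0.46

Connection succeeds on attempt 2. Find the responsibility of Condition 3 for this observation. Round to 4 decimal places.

P(component k | x) = π_k·f_k(x) / marginal(x), where marginal(x) = Σ_j π_j·f_j(x).
Geometric probabilities:
  f_1 = 0.1056
  f_2 = 0.24
  f_3 = 0.1924
Multiply by the mixture weights:
  π_1·f_1 = 0.16 × 0.1056 = 0.016896
  π_2·f_2 = 0.38 × 0.24 = 0.0912
  π_3·f_3 = 0.46 × 0.1924 = 0.088504
Marginal: 0.016896 + 0.0912 + 0.088504 = 0.1966
So the posterior for Condition 3 is 0.088504 / 0.1966 ≈ 0.4502.

0.4502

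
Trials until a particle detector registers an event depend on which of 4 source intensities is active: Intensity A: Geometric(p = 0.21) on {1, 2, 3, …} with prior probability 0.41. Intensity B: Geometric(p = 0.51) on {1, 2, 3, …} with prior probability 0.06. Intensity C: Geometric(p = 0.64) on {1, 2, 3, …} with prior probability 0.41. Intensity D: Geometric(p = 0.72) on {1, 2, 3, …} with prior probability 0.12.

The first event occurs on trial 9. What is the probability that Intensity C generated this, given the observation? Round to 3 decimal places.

0.006

P(component k | x) = w_k·f_k(x) / marginal(x), where marginal(x) = Σ_j w_j·f_j(x).
Component likelihoods at x = 9:
  f_A = 0.0318593
  f_B = 0.00169488
  f_C = 0.000180551
  f_D = 2.72017e-05
Unnormalised posteriors:
  w_A·f_A = 0.41 × 0.0318593 = 0.0130623
  w_B·f_B = 0.06 × 0.00169488 = 0.000101693
  w_C·f_C = 0.41 × 0.000180551 = 7.40259e-05
  w_D·f_D = 0.12 × 2.72017e-05 = 3.26421e-06
Evidence: 0.0130623 + 0.000101693 + 7.40259e-05 + 3.26421e-06 = 0.0132413
So the posterior for Intensity C is 7.40259e-05 / 0.0132413 ≈ 0.006.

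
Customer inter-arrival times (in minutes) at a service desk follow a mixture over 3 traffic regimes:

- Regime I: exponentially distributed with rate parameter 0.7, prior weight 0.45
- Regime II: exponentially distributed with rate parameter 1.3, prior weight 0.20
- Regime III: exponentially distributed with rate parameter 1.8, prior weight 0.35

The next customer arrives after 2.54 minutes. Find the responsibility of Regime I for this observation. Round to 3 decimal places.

The responsibility of component k is π_k f_k(x) divided by Σ_j π_j f_j(x).
Component likelihoods at x = 2.54 minutes:
  L_I = 0.118283
  L_II = 0.0478523
  L_III = 0.0186071
Unnormalised posteriors:
  π_I·L_I = 0.45 × 0.118283 = 0.0532274
  π_II·L_II = 0.20 × 0.0478523 = 0.00957046
  π_III·L_III = 0.35 × 0.0186071 = 0.00651248
Normaliser: 0.0532274 + 0.00957046 + 0.00651248 = 0.0693103
P(Regime I | 2.54 minutes) = 0.0532274 / 0.0693103 ≈ 0.768

0.768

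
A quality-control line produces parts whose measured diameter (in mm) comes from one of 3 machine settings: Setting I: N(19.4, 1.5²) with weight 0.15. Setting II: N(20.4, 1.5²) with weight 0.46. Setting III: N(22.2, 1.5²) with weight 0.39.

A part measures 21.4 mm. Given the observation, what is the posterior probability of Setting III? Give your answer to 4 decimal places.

0.4403

The responsibility of component k is w_k f_k(x) divided by Σ_j w_j f_j(x).
Component likelihoods at x = 21.4 mm:
  L_I = (1/(1.5·√(2π)))·exp(−(21.4−19.4)²/(2·1.5²)) = 0.265962·exp(-0.88889) = 0.10934
  L_II = (1/(1.5·√(2π)))·exp(−(21.4−20.4)²/(2·1.5²)) = 0.265962·exp(-0.22222) = 0.212965
  L_III = (1/(1.5·√(2π)))·exp(−(21.4−22.2)²/(2·1.5²)) = 0.265962·exp(-0.14222) = 0.230703
Prior × likelihood for each component:
  w_I·L_I = 0.15 × 0.10934 = 0.016401
  w_II·L_II = 0.46 × 0.212965 = 0.0979641
  w_III·L_III = 0.39 × 0.230703 = 0.089974
Normaliser: 0.016401 + 0.0979641 + 0.089974 = 0.204339
P(Setting III | 21.4 mm) ≈ 0.4403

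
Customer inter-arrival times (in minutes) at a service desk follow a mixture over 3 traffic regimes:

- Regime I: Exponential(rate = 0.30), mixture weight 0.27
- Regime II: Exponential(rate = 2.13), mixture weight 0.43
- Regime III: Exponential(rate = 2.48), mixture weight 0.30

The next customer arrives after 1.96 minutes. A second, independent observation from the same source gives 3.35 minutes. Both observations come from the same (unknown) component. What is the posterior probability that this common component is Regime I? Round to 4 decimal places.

0.9945

P(component k | x) = π_k·f_k(x) / marginal(x), where marginal(x) = Σ_j π_j·f_j(x).
Since both observations come from the same component, the likelihood for component k is f_k(x₁)·f_k(x₂).
  f_I = [0.166631] × [0.109813] = 0.0182983
  f_II = [0.0327557] × [0.00169618] = 5.55595e-05
  f_III = [0.0192058] × [0.000611411] = 1.17427e-05
Prior × likelihood for each component:
  π_I·f_I = 0.27 × 0.0182983 = 0.00494055
  π_II·f_II = 0.43 × 5.55595e-05 = 2.38906e-05
  π_III·f_III = 0.30 × 1.17427e-05 = 3.5228e-06
Evidence: 0.00494055 + 2.38906e-05 + 3.5228e-06 = 0.00496796
P(Regime I | x₁,x₂) = 0.00494055 / 0.00496796 ≈ 0.9945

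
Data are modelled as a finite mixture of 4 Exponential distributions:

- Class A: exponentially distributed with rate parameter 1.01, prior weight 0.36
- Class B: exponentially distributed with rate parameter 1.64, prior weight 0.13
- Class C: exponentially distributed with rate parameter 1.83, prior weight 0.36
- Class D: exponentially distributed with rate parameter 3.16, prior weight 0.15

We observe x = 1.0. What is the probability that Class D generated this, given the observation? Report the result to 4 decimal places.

Apply Bayes' rule: the posterior for each component is proportional to its prior times its likelihood at x.
Exponential densities:
  p_A = 1.01·e^(−1.01·1.0) = 1.01·e^(−1.0100) = 0.367861
  p_B = 1.64·e^(−1.64·1.0) = 1.64·e^(−1.6400) = 0.318127
  p_C = 1.83·e^(−1.83·1.0) = 1.83·e^(−1.8300) = 0.293557
  p_D = 3.16·e^(−3.16·1.0) = 3.16·e^(−3.1600) = 0.134065
Unnormalised posteriors:
  π_A·p_A = 0.36 × 0.367861 = 0.13243
  π_B·p_B = 0.13 × 0.318127 = 0.0413565
  π_C·p_C = 0.36 × 0.293557 = 0.10568
  π_D·p_D = 0.15 × 0.134065 = 0.0201098
Normaliser: 0.13243 + 0.0413565 + 0.10568 + 0.0201098 = 0.299577
P(Class D | 1.0) ≈ 0.0671

0.0671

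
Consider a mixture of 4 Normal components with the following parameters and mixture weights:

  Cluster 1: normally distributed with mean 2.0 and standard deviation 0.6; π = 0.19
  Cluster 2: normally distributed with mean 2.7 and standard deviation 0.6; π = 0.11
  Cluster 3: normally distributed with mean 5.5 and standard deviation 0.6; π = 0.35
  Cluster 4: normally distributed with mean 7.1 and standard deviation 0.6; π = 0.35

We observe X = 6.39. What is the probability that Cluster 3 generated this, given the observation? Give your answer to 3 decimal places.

P(component k | x) = w_k·f_k(x) / marginal(x), where marginal(x) = Σ_j w_j·f_j(x).
Normal densities:
  p_1 = (1/(0.6·√(2π)))·exp(−(6.39−2.0)²/(2·0.6²)) = 0.664904·exp(-26.76681) = 1.57791e-12
  p_2 = (1/(0.6·√(2π)))·exp(−(6.39−2.7)²/(2·0.6²)) = 0.664904·exp(-18.91125) = 4.07106e-09
  p_3 = (1/(0.6·√(2π)))·exp(−(6.39−5.5)²/(2·0.6²)) = 0.664904·exp(-1.10014) = 0.221297
  p_4 = (1/(0.6·√(2π)))·exp(−(6.39−7.1)²/(2·0.6²)) = 0.664904·exp(-0.70014) = 0.330136
Unnormalised posteriors:
  w_1·p_1 = 0.19 × 1.57791e-12 = 2.99803e-13
  w_2·p_2 = 0.11 × 4.07106e-09 = 4.47816e-10
  w_3·p_3 = 0.35 × 0.221297 = 0.0774538
  w_4·p_4 = 0.35 × 0.330136 = 0.115547
Sum: 2.99803e-13 + 4.47816e-10 + 0.0774538 + 0.115547 = 0.193001
So the posterior for Cluster 3 is 0.0774538 / 0.193001 ≈ 0.401.

0.401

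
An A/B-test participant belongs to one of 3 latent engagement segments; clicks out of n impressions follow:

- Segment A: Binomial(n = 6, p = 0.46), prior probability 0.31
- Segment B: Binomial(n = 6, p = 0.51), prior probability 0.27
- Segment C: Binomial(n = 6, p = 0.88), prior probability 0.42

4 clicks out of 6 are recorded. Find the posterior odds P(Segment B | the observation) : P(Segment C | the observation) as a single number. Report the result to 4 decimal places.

1.2092

Posterior odds = (π_i f_i(x)) / (π_j f_j(x)); the normalising sum cancels.
Evaluate each component's likelihood at the observed value:
  p_A = 0.195844
  p_B = 0.243649
  p_C = 0.129534
Posterior odds = (π_B·p_B) / (π_C·p_C) = (0.27·0.243649) / (0.42·0.129534) = 0.0657852 / 0.0544044 ≈ 1.2092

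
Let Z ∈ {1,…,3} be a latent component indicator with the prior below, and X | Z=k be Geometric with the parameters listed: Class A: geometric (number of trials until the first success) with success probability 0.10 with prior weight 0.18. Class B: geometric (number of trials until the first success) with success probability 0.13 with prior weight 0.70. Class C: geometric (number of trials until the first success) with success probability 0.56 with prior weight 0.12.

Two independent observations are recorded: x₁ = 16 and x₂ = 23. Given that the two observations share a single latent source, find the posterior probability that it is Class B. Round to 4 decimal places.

0.6521

The responsibility of component k is π_k f_k(x) divided by Σ_j π_j f_j(x).
Since both observations come from the same component, the likelihood for component k is f_k(x₁)·f_k(x₂).
  L_A = [0.0205891] × [0.00984771] = 0.000202756
  L_B = [0.0160965] × [0.00607249] = 9.7746e-05
  L_C = [2.51176e-06] × [8.01949e-09] = 2.0143e-14
Weight by the priors:
  π_A·L_A = 0.18 × 0.000202756 = 3.6496e-05
  π_B·L_B = 0.70 × 9.7746e-05 = 6.84222e-05
  π_C·L_C = 0.12 × 2.0143e-14 = 2.41717e-15
Denominator: 3.6496e-05 + 6.84222e-05 + 2.41717e-15 = 0.000104918
P(Class B | x₁,x₂) = 6.84222e-05 / 0.000104918 ≈ 0.6521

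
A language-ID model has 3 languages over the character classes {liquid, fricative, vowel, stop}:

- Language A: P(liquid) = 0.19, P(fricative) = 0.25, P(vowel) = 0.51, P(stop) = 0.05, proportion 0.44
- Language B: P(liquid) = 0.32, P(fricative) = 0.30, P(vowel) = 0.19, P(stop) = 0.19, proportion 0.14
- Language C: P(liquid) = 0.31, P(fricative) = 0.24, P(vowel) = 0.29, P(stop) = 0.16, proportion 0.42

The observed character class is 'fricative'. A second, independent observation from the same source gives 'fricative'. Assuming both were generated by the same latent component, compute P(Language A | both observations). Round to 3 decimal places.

0.428

The responsibility of component k is w_k f_k(x) divided by Σ_j w_j f_j(x).
Since both observations come from the same component, the likelihood for component k is f_k(x₁)·f_k(x₂).
  f_A = [P(fricative | comp) = 0.25] × [0.25] = 0.0625
  f_B = [P(fricative | comp) = 0.30] × [0.3] = 0.09
  f_C = [P(fricative | comp) = 0.24] × [0.24] = 0.0576
Weight by the priors:
  w_A·f_A = 0.44 × 0.0625 = 0.0275
  w_B·f_B = 0.14 × 0.09 = 0.0126
  w_C·f_C = 0.42 × 0.0576 = 0.024192
Sum: 0.0275 + 0.0126 + 0.024192 = 0.064292
So the posterior for Language A is 0.0275 / 0.064292 ≈ 0.428.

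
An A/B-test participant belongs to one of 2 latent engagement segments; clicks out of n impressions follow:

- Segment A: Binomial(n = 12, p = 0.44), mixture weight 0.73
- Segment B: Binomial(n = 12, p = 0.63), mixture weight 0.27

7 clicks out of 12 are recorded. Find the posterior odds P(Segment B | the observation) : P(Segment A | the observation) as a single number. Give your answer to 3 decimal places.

Posterior odds = (w_i f_i(x)) / (w_j f_j(x)); the normalising sum cancels.
Component likelihoods at x = 7 clicks out of 12:
  p_A = 0.139262
  p_B = 0.21633
0.0584092 / 0.101662 ≈ 0.575

0.575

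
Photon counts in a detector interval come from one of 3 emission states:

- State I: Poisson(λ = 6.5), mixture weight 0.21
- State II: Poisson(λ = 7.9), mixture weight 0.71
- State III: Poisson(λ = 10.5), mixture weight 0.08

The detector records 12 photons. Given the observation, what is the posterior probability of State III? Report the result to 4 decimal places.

0.1857

Posterior ∝ prior × likelihood, so P(k | x) ∝ w_k f_k(x); normalise over all components.
Poisson probabilities:
  L_I = 0.0178529
  L_II = 0.0457364
  L_III = 0.103239
Multiply by the mixture weights:
  w_I·L_I = 0.21 × 0.0178529 = 0.00374911
  w_II·L_II = 0.71 × 0.0457364 = 0.0324728
  w_III·L_III = 0.08 × 0.103239 = 0.0082591
Sum: 0.00374911 + 0.0324728 + 0.0082591 = 0.044481
Responsibility of State III: 0.0082591 / 0.044481 ≈ 0.1857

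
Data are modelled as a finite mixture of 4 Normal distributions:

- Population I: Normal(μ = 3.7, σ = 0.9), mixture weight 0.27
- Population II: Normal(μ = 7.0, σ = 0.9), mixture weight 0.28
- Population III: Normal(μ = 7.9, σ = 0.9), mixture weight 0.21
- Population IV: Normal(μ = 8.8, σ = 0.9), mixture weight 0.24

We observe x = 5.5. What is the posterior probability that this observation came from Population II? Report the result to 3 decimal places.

0.620

P(component k | x) = π_k·f_k(x) / marginal(x), where marginal(x) = Σ_j π_j·f_j(x).
Component likelihoods at x = 5.5:
  p_I = (1/(0.9·√(2π)))·exp(−(5.5−3.7)²/(2·0.9²)) = 0.443269·exp(-2.00000) = 0.05999
  p_II = (1/(0.9·√(2π)))·exp(−(5.5−7.0)²/(2·0.9²)) = 0.443269·exp(-1.38889) = 0.11053
  p_III = (1/(0.9·√(2π)))·exp(−(5.5−7.9)²/(2·0.9²)) = 0.443269·exp(-3.55556) = 0.0126622
  p_IV = (1/(0.9·√(2π)))·exp(−(5.5−8.8)²/(2·0.9²)) = 0.443269·exp(-6.72222) = 0.000533634
Unnormalised posteriors:
  π_I·p_I = 0.27 × 0.05999 = 0.0161973
  π_II·p_II = 0.28 × 0.11053 = 0.0309484
  π_III·p_III = 0.21 × 0.0126622 = 0.00265906
  π_IV·p_IV = 0.24 × 0.000533634 = 0.000128072
Normaliser: 0.0161973 + 0.0309484 + 0.00265906 + 0.000128072 = 0.0499329
P(Population II | the observation) = 0.0309484 / 0.0499329 ≈ 0.620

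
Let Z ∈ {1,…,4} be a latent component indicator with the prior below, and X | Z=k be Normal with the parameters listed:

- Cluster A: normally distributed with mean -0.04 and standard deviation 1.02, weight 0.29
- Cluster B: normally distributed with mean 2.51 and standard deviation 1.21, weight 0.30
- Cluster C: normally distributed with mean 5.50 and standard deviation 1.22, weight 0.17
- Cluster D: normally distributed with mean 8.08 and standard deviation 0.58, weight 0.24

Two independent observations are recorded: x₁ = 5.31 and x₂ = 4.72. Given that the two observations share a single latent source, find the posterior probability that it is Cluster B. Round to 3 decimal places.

The responsibility of component k is w_k f_k(x) divided by Σ_j w_j f_j(x).
Since both observations come from the same component, the likelihood for component k is f_k(x₁)·f_k(x₂).
  L_A = [(1/(1.02·√(2π)))·exp(−(5.31−-0.04)²/(2·1.02²)) = 0.391120·exp(-13.75553) = 4.15299e-07] × [7.30004e-06] = 3.0317e-12
  L_B = [(1/(1.21·√(2π)))·exp(−(5.31−2.51)²/(2·1.21²)) = 0.329704·exp(-2.67741) = 0.0226641] × [0.0621931] = 0.00140955
  L_C = [(1/(1.22·√(2π)))·exp(−(5.31−5.50)²/(2·1.22²)) = 0.327002·exp(-0.01213) = 0.32306] × [0.266556] = 0.0861137
  L_D = [(1/(0.58·√(2π)))·exp(−(5.31−8.08)²/(2·0.58²)) = 0.687832·exp(-11.40443) = 7.66657e-06] × [3.54822e-08] = 2.72027e-13
Unnormalised posteriors:
  w_A·L_A = 0.29 × 3.0317e-12 = 8.79193e-13
  w_B·L_B = 0.30 × 0.00140955 = 0.000422866
  w_C·L_C = 0.17 × 0.0861137 = 0.0146393
  w_D·L_D = 0.24 × 2.72027e-13 = 6.52864e-14
Marginal: 8.79193e-13 + 0.000422866 + 0.0146393 + 6.52864e-14 = 0.0150622
P(Cluster B | x₁,x₂) ≈ 0.028

0.028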